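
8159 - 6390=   1769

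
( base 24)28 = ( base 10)56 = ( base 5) 211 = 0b111000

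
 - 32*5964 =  - 190848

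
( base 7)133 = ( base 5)243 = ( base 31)2b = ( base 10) 73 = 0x49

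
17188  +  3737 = 20925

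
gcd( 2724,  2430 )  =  6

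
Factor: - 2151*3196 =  - 6874596 = - 2^2*3^2*17^1*47^1*239^1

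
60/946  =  30/473 = 0.06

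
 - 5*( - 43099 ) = 215495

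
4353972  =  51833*84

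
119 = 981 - 862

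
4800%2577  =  2223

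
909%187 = 161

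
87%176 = 87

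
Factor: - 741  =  -3^1*13^1 * 19^1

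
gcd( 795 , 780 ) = 15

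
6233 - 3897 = 2336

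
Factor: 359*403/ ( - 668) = -144677/668 = - 2^(- 2)*13^1*31^1* 167^(-1)*359^1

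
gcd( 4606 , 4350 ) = 2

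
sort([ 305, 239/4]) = [ 239/4,305 ]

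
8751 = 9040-289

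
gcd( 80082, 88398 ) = 54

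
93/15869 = 93/15869 = 0.01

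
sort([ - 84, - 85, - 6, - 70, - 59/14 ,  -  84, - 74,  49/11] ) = [ - 85, - 84,- 84, - 74, - 70,  -  6, - 59/14 , 49/11]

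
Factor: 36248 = 2^3*23^1*197^1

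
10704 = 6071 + 4633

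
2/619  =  2/619 =0.00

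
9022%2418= 1768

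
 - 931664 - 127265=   -1058929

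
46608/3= 15536  =  15536.00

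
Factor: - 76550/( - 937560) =7655/93756 = 2^(-2 )*3^( - 1 )*5^1*13^(-1)*601^( - 1 )*1531^1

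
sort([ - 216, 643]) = [ - 216, 643]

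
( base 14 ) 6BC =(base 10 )1342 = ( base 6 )10114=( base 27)1mj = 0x53E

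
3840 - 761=3079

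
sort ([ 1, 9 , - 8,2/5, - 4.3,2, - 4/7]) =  [ - 8,-4.3, - 4/7, 2/5, 1, 2, 9]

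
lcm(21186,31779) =63558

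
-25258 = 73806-99064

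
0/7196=0 = 0.00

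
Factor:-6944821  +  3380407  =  -3564414 = - 2^1*3^2*7^1*28289^1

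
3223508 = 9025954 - 5802446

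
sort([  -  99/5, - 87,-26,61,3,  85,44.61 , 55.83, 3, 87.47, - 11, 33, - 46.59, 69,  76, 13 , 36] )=[ -87, - 46.59, - 26 , - 99/5,-11, 3, 3, 13 , 33, 36,44.61,55.83,61,  69, 76, 85,  87.47]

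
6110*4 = 24440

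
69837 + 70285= 140122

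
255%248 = 7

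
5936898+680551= 6617449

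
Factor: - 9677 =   -  9677^1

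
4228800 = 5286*800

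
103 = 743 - 640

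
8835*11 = 97185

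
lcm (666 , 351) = 25974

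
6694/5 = 1338+4/5 = 1338.80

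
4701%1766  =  1169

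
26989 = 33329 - 6340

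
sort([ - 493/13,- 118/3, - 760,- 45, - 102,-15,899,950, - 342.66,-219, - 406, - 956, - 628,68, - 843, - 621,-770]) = [ - 956, - 843, - 770 , - 760, - 628, - 621, - 406,-342.66 , - 219, - 102, - 45, - 118/3, - 493/13, - 15 , 68,899,950 ] 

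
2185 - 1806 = 379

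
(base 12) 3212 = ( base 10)5486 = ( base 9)7465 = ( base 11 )4138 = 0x156E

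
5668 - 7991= - 2323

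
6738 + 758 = 7496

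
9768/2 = 4884  =  4884.00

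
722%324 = 74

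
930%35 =20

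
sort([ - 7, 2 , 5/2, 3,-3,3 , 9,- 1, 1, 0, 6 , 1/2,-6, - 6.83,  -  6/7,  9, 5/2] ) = [ - 7,-6.83, - 6, - 3,-1,-6/7, 0, 1/2, 1, 2, 5/2,5/2,3,  3,  6 , 9, 9 ]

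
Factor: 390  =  2^1*3^1 * 5^1* 13^1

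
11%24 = 11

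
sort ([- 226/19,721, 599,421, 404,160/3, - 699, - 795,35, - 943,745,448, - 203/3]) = [-943  , - 795, - 699, - 203/3, - 226/19, 35,160/3, 404,421, 448 , 599, 721,745]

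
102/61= 102/61 = 1.67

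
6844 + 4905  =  11749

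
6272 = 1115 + 5157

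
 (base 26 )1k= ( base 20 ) 26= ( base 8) 56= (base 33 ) 1D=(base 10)46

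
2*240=480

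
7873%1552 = 113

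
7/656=7/656 = 0.01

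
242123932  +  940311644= 1182435576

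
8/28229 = 8/28229 = 0.00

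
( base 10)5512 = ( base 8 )12610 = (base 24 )9dg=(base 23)a9f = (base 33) 521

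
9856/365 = 9856/365 = 27.00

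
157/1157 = 157/1157 = 0.14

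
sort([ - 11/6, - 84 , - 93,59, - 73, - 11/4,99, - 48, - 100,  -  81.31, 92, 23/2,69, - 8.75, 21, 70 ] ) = [ - 100,  -  93, - 84, - 81.31, - 73, - 48,  -  8.75, - 11/4, - 11/6,23/2, 21, 59, 69, 70, 92,  99]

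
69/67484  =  69/67484= 0.00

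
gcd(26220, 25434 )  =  6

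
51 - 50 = 1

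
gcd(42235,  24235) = 5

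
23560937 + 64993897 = 88554834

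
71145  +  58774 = 129919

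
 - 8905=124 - 9029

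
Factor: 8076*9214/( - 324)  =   - 2^1*3^( -3) * 17^1 * 271^1*673^1= - 6201022/27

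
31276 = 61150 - 29874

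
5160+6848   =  12008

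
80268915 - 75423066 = 4845849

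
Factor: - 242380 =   -  2^2*5^1*12119^1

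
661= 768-107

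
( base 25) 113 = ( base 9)805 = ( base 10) 653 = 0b1010001101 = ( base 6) 3005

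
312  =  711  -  399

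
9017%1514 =1447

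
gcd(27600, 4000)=400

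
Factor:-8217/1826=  - 9/2 = - 2^( - 1)*3^2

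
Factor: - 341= - 11^1*31^1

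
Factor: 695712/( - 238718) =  - 2^4 * 3^1*7247^1 * 119359^(- 1) = -347856/119359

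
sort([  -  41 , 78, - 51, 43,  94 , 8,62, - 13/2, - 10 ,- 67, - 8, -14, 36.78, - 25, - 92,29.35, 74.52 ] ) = [ - 92  ,-67,  -  51, - 41 , - 25, - 14, - 10, - 8,  -  13/2, 8,  29.35, 36.78,43, 62 , 74.52, 78 , 94]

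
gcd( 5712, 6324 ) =204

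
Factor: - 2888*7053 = - 2^3 * 3^1*19^2*2351^1=-20369064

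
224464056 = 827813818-603349762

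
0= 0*1183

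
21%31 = 21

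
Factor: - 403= -13^1*31^1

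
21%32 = 21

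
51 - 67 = -16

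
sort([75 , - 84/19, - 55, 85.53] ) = [ - 55, - 84/19, 75, 85.53]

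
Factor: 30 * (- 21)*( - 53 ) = 2^1*3^2*5^1*7^1 * 53^1 =33390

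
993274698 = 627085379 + 366189319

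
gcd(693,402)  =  3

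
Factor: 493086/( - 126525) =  - 2^1*5^( - 2) * 7^ ( - 1 ) *11^1*31^1 =- 682/175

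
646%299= 48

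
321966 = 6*53661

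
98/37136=49/18568 = 0.00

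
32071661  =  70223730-38152069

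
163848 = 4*40962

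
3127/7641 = 3127/7641 = 0.41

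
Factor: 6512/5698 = 2^3*7^( - 1 ) =8/7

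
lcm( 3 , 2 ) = 6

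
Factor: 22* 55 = 1210 = 2^1*5^1*11^2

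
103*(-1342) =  - 138226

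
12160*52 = 632320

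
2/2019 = 2/2019 = 0.00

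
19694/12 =9847/6 = 1641.17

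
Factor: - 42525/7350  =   -81/14 = - 2^ ( - 1) * 3^4*7^ ( - 1) 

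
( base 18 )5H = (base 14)79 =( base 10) 107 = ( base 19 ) 5C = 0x6b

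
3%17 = 3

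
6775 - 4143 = 2632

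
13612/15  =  907 + 7/15 = 907.47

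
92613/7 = 92613/7 = 13230.43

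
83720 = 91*920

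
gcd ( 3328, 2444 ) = 52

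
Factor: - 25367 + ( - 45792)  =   - 11^1*6469^1 = -71159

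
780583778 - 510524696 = 270059082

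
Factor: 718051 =718051^1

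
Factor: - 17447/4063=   -73/17 = -  17^( - 1 )*73^1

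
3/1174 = 3/1174 = 0.00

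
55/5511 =5/501 = 0.01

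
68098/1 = 68098 = 68098.00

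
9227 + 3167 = 12394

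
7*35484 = 248388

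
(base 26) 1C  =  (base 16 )26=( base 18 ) 22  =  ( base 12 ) 32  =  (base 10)38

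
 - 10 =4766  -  4776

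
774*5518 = 4270932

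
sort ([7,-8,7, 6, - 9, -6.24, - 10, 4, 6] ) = [  -  10, - 9, - 8, - 6.24, 4, 6, 6,7,7]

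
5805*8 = 46440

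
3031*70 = 212170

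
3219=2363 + 856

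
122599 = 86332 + 36267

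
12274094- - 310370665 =322644759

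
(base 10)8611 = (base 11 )6519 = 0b10000110100011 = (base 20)11ab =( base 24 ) EMJ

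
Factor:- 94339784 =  -2^3*7^1 * 11^1*29^1 * 5281^1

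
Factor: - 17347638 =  - 2^1*3^1*7^1*11^1*37549^1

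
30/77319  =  10/25773 =0.00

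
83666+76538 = 160204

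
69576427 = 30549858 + 39026569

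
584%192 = 8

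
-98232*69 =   -  6778008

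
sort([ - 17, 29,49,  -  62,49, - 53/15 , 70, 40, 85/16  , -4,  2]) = [ - 62, - 17 , - 4, - 53/15,2, 85/16, 29, 40 , 49,49 , 70]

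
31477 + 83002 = 114479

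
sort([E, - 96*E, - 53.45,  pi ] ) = [ - 96*E, - 53.45, E, pi]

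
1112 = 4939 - 3827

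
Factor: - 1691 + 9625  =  7934 = 2^1 * 3967^1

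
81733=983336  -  901603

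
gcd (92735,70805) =85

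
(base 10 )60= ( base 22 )2G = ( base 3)2020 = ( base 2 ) 111100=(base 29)22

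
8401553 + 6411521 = 14813074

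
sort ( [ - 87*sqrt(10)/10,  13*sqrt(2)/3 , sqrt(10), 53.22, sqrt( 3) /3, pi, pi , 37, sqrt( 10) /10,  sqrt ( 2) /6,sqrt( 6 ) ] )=[  -  87 * sqrt( 10 ) /10,sqrt( 2)/6,sqrt( 10)/10,sqrt( 3) /3,sqrt(6 ),  pi , pi, sqrt(10), 13*sqrt ( 2) /3, 37, 53.22 ]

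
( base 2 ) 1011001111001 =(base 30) 6BN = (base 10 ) 5753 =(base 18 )hdb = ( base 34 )4x7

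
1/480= 1/480 = 0.00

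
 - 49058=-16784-32274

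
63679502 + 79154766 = 142834268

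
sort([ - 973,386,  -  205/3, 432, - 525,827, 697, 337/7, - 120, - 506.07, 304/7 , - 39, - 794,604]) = [ - 973, - 794, - 525  , - 506.07, - 120,- 205/3, - 39,  304/7, 337/7,  386,432 , 604, 697, 827] 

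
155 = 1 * 155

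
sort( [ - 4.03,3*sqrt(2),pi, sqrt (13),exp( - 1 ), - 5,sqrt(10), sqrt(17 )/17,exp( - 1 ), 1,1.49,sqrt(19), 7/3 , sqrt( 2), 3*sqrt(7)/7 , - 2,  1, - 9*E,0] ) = [ - 9*E, - 5 , - 4.03, - 2,0, sqrt( 17) /17 , exp(-1 ),exp( - 1), 1 , 1,3*sqrt( 7 )/7,sqrt( 2 ), 1.49, 7/3, pi,sqrt(10),sqrt(13), 3*sqrt (2) , sqrt (19) ] 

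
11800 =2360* 5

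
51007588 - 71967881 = -20960293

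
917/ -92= - 917/92 = -9.97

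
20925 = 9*2325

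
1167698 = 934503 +233195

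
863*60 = 51780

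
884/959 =884/959 = 0.92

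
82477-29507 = 52970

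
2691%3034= 2691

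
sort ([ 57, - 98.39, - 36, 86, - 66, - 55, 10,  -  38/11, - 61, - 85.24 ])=[-98.39 ,-85.24, - 66, -61 ,-55,  -  36 ,-38/11, 10,57, 86 ]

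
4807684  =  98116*49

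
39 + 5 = 44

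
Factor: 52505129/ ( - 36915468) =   -  2^( - 2)*3^(-1)*17^1 *3076289^( - 1)*3088537^1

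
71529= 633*113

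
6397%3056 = 285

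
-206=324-530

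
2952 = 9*328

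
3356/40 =839/10  =  83.90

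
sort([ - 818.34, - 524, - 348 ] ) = [ -818.34, - 524,-348 ]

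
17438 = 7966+9472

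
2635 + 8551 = 11186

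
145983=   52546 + 93437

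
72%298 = 72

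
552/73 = 7 + 41/73 = 7.56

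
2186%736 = 714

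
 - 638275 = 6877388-7515663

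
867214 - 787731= 79483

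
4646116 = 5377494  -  731378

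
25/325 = 1/13 = 0.08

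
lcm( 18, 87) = 522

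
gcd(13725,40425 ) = 75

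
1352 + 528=1880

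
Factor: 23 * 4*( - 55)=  - 5060 = -  2^2*5^1*11^1*23^1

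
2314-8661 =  - 6347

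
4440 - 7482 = - 3042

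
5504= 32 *172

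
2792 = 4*698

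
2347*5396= 12664412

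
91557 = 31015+60542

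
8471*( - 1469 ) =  - 12443899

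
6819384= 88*77493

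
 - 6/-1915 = 6/1915 = 0.00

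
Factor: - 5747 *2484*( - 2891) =41270609268=2^2 * 3^3*7^3*23^1*59^1*821^1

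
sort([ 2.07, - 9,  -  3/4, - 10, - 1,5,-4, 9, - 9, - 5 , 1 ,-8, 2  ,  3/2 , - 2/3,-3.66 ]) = [ - 10, - 9, - 9, - 8,-5, - 4,  -  3.66, - 1, - 3/4, - 2/3,1, 3/2, 2,  2.07, 5, 9] 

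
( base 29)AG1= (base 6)105031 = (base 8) 21253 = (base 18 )1971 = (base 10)8875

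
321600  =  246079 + 75521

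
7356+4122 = 11478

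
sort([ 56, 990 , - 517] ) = [ - 517,56, 990 ] 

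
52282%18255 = 15772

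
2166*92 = 199272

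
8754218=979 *8942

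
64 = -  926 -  - 990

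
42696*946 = 40390416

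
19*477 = 9063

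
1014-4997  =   - 3983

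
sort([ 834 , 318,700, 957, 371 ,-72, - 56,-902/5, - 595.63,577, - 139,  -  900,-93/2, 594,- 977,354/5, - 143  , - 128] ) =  [ - 977,-900, - 595.63,-902/5 ,-143,-139,  -  128, - 72, - 56,-93/2,354/5,318  ,  371,577,594 , 700,834, 957]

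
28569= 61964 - 33395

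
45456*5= 227280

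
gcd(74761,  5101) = 1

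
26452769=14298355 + 12154414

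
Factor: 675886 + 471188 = 1147074 = 2^1 * 3^1*37^1*5167^1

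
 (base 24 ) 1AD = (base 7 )2263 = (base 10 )829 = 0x33D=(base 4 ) 30331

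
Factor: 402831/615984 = 2^(-4)*3^1*11^1*13^1*41^(-1 ) = 429/656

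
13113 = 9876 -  - 3237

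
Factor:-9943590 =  - 2^1*3^1*5^1*23^1*14411^1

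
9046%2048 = 854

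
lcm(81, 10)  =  810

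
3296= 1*3296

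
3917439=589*6651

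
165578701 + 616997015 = 782575716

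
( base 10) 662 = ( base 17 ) 24g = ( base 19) 1fg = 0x296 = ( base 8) 1226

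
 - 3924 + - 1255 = -5179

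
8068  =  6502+1566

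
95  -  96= - 1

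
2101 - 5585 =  -3484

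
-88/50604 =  - 22/12651 = - 0.00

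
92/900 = 23/225 = 0.10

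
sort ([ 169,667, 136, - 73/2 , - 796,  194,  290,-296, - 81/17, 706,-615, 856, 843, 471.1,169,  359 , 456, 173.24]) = [ - 796, - 615, - 296,-73/2, - 81/17, 136,169,169, 173.24, 194,290 , 359, 456, 471.1,667, 706,843, 856] 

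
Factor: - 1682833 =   -  1682833^1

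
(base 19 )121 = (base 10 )400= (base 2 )110010000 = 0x190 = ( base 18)144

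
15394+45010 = 60404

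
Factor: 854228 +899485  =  3^2*13^2*1153^1 = 1753713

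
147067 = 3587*41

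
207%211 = 207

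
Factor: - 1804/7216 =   -  1/4 =- 2^( - 2) 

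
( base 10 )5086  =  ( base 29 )61B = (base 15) 1791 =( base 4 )1033132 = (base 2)1001111011110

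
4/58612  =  1/14653 = 0.00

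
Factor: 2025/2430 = 2^( - 1) * 3^( - 1)*5^1 = 5/6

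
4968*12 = 59616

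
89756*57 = 5116092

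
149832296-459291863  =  -309459567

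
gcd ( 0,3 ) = 3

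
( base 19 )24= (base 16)2A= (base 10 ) 42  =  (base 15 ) 2C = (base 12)36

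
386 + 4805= 5191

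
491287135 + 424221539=915508674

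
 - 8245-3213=  -  11458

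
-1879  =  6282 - 8161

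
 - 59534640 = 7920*( - 7517 ) 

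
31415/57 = 31415/57 =551.14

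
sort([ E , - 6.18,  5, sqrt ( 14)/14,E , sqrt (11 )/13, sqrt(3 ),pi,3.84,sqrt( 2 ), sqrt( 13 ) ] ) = [ - 6.18 , sqrt(11 )/13,sqrt( 14 )/14, sqrt(2), sqrt( 3),  E,E, pi,sqrt(13), 3.84  ,  5 ]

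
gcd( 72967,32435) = 1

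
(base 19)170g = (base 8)22272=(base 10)9402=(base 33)8ku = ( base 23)HHI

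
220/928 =55/232 = 0.24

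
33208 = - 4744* ( - 7) 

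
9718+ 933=10651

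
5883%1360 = 443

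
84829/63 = 84829/63= 1346.49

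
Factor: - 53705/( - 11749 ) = 5^1 * 23^1*31^( - 1)*379^( - 1)*467^1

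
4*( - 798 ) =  - 3192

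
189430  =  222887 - 33457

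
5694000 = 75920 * 75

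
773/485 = 1 + 288/485 = 1.59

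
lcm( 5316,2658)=5316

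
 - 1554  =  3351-4905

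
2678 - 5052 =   -  2374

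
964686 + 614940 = 1579626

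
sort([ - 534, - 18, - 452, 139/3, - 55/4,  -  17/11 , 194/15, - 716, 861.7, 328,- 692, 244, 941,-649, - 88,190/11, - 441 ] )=[ - 716, - 692,-649, - 534,  -  452,  -  441,-88, -18, - 55/4, - 17/11,194/15, 190/11, 139/3, 244, 328, 861.7,941 ] 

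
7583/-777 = -7583/777 =- 9.76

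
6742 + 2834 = 9576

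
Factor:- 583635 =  - 3^1*5^1*13^1*41^1*73^1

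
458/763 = 458/763 =0.60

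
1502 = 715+787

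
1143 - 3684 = - 2541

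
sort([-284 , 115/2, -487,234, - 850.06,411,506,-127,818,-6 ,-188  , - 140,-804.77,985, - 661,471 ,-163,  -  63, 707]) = [ - 850.06,-804.77,-661,-487, - 284  ,  -  188,  -  163, - 140,-127,- 63, -6,115/2, 234, 411,471, 506, 707, 818, 985]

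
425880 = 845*504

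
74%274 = 74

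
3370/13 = 259+3/13=259.23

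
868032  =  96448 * 9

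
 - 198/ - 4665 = 66/1555  =  0.04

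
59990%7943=4389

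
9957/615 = 3319/205 = 16.19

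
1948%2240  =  1948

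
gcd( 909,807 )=3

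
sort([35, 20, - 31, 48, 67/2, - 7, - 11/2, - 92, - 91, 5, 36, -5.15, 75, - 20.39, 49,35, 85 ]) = [ - 92, - 91, - 31, - 20.39, -7, - 11/2, - 5.15, 5,20, 67/2,35, 35, 36, 48, 49, 75 , 85 ]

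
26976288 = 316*85368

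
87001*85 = 7395085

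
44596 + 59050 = 103646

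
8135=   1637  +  6498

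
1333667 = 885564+448103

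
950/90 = 95/9 = 10.56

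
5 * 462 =2310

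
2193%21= 9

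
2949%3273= 2949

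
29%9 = 2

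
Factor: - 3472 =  -2^4*7^1 * 31^1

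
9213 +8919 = 18132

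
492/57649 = 492/57649= 0.01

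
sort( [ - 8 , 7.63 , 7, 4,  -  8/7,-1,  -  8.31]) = [ - 8.31, - 8, - 8/7 ,-1, 4,7 , 7.63]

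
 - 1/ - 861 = 1/861 = 0.00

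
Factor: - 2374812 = -2^2 * 3^3* 11^1*1999^1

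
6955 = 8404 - 1449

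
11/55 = 1/5 =0.20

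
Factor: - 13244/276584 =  - 43/898 = -2^(-1)*43^1*449^( - 1)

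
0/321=0 = 0.00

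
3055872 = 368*8304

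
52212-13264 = 38948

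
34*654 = 22236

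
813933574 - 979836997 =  - 165903423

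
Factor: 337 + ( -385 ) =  - 2^4*3^1 =- 48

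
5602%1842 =76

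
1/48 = 1/48  =  0.02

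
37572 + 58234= 95806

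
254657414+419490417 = 674147831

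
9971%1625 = 221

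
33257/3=11085 + 2/3 = 11085.67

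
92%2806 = 92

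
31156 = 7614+23542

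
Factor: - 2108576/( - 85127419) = 2^5*13^ ( - 1)*131^1*503^1*6548263^( - 1 ) 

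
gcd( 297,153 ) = 9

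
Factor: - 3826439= - 3826439^1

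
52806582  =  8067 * 6546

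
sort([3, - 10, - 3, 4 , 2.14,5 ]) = [  -  10, - 3, 2.14, 3,4,5] 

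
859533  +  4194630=5054163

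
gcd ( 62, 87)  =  1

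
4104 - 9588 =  - 5484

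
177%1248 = 177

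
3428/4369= 3428/4369 = 0.78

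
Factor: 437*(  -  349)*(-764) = 2^2 * 19^1 * 23^1 * 191^1*349^1 = 116519932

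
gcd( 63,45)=9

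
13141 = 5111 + 8030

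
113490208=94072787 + 19417421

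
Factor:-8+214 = 2^1*103^1 = 206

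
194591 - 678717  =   - 484126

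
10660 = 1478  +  9182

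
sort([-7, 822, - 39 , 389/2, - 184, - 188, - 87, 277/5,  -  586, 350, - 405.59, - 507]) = [ - 586,-507,- 405.59, - 188, - 184, - 87, - 39,  -  7, 277/5, 389/2, 350, 822] 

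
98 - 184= - 86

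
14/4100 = 7/2050= 0.00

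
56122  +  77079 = 133201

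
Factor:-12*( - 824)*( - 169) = - 1671072=- 2^5*3^1*13^2*103^1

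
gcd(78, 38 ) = 2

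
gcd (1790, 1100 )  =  10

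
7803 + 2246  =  10049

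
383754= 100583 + 283171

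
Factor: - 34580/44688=-2^( - 2)*3^( - 1 )*5^1*7^ ( - 1)*13^1 = - 65/84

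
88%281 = 88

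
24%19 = 5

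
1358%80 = 78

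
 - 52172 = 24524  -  76696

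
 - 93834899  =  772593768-866428667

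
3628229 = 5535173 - 1906944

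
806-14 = 792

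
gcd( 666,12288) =6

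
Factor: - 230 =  - 2^1*5^1*23^1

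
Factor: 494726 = 2^1*247363^1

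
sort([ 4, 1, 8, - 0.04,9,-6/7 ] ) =[ - 6/7, - 0.04, 1 , 4, 8,9 ] 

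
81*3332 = 269892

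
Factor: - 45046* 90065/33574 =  - 5^1*101^1*223^1*16787^( - 1) * 18013^1 = - 2028533995/16787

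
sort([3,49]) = [3,49 ] 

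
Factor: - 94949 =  - 94949^1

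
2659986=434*6129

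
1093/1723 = 1093/1723=0.63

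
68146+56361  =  124507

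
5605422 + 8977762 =14583184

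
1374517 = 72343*19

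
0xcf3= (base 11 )2544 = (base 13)1680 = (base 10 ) 3315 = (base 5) 101230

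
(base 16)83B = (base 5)31412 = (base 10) 2107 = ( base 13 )C61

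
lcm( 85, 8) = 680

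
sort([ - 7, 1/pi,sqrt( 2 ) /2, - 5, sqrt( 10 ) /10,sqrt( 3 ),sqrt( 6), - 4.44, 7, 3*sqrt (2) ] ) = [ - 7,  -  5, - 4.44,sqrt( 10) /10,1/pi,sqrt(2)/2,sqrt(3 ),sqrt( 6 )  ,  3*sqrt( 2 ),  7 ] 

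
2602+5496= 8098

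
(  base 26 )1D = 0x27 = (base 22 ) 1H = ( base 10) 39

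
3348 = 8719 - 5371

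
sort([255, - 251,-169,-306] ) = [ - 306, - 251,-169, 255 ] 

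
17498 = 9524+7974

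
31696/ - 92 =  - 7924/23= - 344.52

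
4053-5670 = -1617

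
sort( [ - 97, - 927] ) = [  -  927,-97 ] 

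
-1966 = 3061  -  5027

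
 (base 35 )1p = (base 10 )60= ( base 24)2c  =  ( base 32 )1s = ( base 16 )3c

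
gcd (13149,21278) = 1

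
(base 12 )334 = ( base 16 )1D8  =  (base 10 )472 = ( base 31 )f7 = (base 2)111011000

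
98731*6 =592386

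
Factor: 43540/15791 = 2^2* 5^1*7^1*311^1*15791^( - 1)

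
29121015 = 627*46445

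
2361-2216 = 145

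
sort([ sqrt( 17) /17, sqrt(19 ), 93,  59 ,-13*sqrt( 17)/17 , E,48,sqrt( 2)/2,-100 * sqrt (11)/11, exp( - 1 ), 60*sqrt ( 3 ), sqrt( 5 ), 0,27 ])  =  [- 100 * sqrt( 11)/11,-13*sqrt( 17)/17,0, sqrt( 17 )/17,  exp(  -  1 ), sqrt ( 2 )/2, sqrt ( 5),E, sqrt( 19), 27,48,59, 93, 60*sqrt(3)] 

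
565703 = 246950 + 318753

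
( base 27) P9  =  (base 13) 408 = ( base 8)1254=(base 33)ko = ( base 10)684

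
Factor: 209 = 11^1*19^1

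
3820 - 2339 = 1481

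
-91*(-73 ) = 6643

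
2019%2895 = 2019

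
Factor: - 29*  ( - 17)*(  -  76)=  -37468 = - 2^2* 17^1 * 19^1*29^1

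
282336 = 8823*32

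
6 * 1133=6798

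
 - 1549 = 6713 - 8262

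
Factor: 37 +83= 120= 2^3*3^1 * 5^1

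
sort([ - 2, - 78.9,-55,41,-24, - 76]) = [ - 78.9,-76, - 55, - 24, - 2, 41 ] 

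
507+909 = 1416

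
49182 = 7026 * 7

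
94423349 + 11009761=105433110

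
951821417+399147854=1350969271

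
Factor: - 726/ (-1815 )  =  2^1*5^( - 1 )= 2/5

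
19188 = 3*6396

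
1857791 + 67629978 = 69487769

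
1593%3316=1593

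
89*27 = 2403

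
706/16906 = 353/8453 = 0.04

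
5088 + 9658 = 14746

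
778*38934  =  30290652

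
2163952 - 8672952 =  - 6509000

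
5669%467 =65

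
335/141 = 2+53/141 = 2.38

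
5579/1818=5579/1818 = 3.07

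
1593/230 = 6 + 213/230 = 6.93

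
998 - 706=292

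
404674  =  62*6527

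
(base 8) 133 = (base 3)10101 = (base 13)70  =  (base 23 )3M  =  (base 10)91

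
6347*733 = 4652351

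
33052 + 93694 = 126746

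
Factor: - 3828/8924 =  - 3^1*11^1*23^( - 1)*29^1*97^( - 1) = - 957/2231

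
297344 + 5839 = 303183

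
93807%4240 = 527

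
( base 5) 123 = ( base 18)22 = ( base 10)38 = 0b100110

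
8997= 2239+6758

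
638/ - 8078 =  -1 +3720/4039=- 0.08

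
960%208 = 128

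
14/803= 14/803 = 0.02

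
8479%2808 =55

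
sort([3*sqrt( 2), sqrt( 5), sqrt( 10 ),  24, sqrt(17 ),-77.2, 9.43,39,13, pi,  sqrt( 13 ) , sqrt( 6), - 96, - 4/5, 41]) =[ - 96, - 77.2, - 4/5, sqrt(5),sqrt(6), pi, sqrt( 10) , sqrt(13), sqrt( 17), 3*sqrt( 2 ),9.43 , 13,24,39  ,  41 ] 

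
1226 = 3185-1959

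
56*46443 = 2600808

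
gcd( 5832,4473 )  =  9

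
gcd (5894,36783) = 1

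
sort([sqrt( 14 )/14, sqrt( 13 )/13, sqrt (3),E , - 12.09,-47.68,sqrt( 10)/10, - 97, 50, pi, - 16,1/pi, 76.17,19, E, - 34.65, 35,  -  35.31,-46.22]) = [-97,-47.68,- 46.22, - 35.31,-34.65, - 16, - 12.09, sqrt(14 )/14,sqrt( 13 )/13, sqrt(10 )/10, 1/pi,sqrt ( 3), E,E,pi, 19, 35, 50, 76.17]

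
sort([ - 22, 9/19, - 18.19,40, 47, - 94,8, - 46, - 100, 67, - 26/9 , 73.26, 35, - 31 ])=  [ - 100,-94,-46, - 31, - 22,-18.19 , - 26/9,9/19, 8 , 35, 40, 47, 67, 73.26 ]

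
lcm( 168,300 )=4200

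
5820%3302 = 2518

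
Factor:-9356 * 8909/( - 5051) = 83352604/5051 = 2^2 * 59^1* 151^1*2339^1*5051^ ( - 1)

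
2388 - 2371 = 17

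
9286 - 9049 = 237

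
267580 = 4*66895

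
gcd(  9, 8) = 1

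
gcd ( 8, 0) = 8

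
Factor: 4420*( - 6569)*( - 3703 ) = 107516530940 = 2^2*5^1*7^1*13^1*17^1*23^2 * 6569^1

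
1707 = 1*1707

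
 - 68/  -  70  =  34/35 = 0.97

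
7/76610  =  7/76610  =  0.00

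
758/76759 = 758/76759 = 0.01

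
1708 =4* 427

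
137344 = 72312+65032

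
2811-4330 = -1519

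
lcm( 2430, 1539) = 46170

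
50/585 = 10/117   =  0.09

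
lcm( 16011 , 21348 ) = 64044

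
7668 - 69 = 7599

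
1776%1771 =5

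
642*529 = 339618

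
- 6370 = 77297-83667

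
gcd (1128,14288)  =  376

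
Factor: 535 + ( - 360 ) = 5^2 *7^1 = 175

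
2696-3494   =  -798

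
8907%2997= 2913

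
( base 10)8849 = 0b10001010010001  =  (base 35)77T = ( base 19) 159e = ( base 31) 96E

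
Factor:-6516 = -2^2 *3^2 * 181^1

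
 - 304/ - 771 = 304/771 = 0.39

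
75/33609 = 25/11203 = 0.00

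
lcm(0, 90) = 0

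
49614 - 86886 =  - 37272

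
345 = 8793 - 8448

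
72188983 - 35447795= 36741188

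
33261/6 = 5543 + 1/2  =  5543.50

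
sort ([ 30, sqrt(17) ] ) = [sqrt(17), 30] 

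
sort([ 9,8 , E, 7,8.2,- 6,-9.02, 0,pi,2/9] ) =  [-9.02 , - 6, 0, 2/9, E,pi, 7,8,8.2,9]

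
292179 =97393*3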